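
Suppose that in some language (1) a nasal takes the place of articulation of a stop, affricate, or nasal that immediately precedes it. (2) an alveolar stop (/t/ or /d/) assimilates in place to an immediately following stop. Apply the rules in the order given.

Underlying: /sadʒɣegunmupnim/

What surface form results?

[sadʒɣegunnupmim]

Rule 1: /m/ after /n/ (alveolar) → [n]
Rule 1: /n/ after /p/ (labial) → [m]
After rule 1: sadʒɣegunnupmim
Rule 2: no segment meets the rule's conditions; no change.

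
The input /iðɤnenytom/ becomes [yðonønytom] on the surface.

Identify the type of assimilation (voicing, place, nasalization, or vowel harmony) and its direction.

vowel harmony, regressive

/i/→[y] /ɤ/→[o] /e/→[ø].
Vowels agree with the last vowel, so the harmony is regressive.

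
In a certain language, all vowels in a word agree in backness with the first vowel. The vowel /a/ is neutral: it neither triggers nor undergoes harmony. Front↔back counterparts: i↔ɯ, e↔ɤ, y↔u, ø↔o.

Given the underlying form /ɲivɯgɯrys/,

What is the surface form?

[ɲivigirys]

/ɯ/ harmonizes with /i/ ([-back]) → [i]
/ɯ/ harmonizes with /i/ ([-back]) → [i]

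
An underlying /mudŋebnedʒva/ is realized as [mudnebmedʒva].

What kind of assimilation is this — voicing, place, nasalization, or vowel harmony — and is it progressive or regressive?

place assimilation, progressive

/ŋ/→[n] /n/→[m].
Each target copies a feature from the preceding segment, so the direction is progressive.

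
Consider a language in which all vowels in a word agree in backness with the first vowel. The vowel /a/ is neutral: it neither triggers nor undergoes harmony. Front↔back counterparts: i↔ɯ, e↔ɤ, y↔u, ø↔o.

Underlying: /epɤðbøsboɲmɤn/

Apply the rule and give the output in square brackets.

/ɤ/ harmonizes with /e/ ([-back]) → [e]
/o/ harmonizes with /e/ ([-back]) → [ø]
/ɤ/ harmonizes with /e/ ([-back]) → [e]

[epeðbøsbøɲmen]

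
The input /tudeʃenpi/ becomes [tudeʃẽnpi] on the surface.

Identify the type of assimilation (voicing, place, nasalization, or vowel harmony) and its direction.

nasalization, regressive

/e/→[ẽ].
Each target copies a feature from the following segment, so the direction is regressive.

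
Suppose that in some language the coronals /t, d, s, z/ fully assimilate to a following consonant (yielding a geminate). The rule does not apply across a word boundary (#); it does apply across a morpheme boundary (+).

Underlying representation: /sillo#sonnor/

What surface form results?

[sillo#sonnor]

no segment meets the rule's conditions; no change.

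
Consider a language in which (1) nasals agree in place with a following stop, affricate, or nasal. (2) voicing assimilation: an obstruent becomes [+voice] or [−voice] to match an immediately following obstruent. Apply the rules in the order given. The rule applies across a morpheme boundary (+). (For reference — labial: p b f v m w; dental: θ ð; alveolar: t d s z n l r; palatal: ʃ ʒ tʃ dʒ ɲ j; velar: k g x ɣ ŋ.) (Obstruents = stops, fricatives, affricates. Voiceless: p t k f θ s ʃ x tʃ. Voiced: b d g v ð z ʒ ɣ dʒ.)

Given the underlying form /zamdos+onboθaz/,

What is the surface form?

Rule 1: /m/ before /d/ (alveolar) → [n]
Rule 1: /n/ before /b/ (labial) → [m]
After rule 1: zandos+omboθaz
Rule 2: no segment meets the rule's conditions; no change.

[zandos+omboθaz]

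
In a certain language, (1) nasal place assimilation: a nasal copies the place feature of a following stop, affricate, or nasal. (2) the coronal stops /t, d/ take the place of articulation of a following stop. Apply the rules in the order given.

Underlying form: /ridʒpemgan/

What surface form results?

Rule 1: /m/ before /g/ (velar) → [ŋ]
After rule 1: ridʒpeŋgan
Rule 2: no segment meets the rule's conditions; no change.

[ridʒpeŋgan]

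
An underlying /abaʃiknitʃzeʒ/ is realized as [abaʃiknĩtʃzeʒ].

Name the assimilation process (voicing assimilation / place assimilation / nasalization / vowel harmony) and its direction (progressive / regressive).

nasalization, progressive

/i/→[ĩ].
Each target copies a feature from the preceding segment, so the direction is progressive.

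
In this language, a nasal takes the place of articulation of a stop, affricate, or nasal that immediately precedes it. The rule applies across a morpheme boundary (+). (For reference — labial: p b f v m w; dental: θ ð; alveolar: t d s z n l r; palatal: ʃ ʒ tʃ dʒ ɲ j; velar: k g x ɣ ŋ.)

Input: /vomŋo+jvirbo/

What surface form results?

[vommo+jvirbo]

/ŋ/ after /m/ (labial) → [m]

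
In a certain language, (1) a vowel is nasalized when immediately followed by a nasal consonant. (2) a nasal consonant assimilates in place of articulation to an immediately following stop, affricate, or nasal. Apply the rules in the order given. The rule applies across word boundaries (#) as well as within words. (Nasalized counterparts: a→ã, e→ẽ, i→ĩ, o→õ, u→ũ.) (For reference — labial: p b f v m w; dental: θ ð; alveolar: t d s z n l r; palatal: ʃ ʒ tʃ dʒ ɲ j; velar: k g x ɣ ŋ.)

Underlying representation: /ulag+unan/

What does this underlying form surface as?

Rule 1: /u/ before nasal /n/ → [ũ]
Rule 1: /a/ before nasal /n/ → [ã]
After rule 1: ulag+ũnãn
Rule 2: no segment meets the rule's conditions; no change.

[ulag+ũnãn]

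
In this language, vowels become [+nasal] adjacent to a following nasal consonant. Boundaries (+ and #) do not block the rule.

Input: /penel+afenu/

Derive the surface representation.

[pẽnel+afẽnu]

/e/ before nasal /n/ → [ẽ]
/e/ before nasal /n/ → [ẽ]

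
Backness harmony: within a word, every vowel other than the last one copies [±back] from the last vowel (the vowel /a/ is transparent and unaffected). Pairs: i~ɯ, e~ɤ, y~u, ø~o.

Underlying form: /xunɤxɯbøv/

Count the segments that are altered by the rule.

3

/u/ harmonizes with /ø/ ([-back]) → [y]
/ɤ/ harmonizes with /ø/ ([-back]) → [e]
/ɯ/ harmonizes with /ø/ ([-back]) → [i]
3 segments change.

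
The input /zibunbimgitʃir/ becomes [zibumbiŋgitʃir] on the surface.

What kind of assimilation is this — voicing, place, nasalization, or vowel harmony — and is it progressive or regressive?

/n/→[m] /m/→[ŋ].
Each target copies a feature from the following segment, so the direction is regressive.

place assimilation, regressive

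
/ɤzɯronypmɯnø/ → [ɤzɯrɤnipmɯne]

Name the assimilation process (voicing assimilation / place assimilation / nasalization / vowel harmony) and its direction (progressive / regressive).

/o/→[ɤ] /y/→[i] /ø/→[e].
Vowels agree with the first vowel, so the harmony is progressive.

vowel harmony, progressive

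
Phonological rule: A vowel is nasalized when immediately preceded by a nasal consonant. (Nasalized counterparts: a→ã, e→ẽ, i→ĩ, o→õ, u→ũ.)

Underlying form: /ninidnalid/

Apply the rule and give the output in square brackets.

[nĩnĩdnãlid]

/i/ after nasal /n/ → [ĩ]
/i/ after nasal /n/ → [ĩ]
/a/ after nasal /n/ → [ã]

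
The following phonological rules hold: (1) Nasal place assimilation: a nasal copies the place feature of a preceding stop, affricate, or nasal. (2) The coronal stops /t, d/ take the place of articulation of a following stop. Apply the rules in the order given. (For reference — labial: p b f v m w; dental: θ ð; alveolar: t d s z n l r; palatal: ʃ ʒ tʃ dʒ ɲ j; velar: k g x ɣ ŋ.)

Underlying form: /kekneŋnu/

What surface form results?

Rule 1: /n/ after /k/ (velar) → [ŋ]
Rule 1: /n/ after /ŋ/ (velar) → [ŋ]
After rule 1: kekŋeŋŋu
Rule 2: no segment meets the rule's conditions; no change.

[kekŋeŋŋu]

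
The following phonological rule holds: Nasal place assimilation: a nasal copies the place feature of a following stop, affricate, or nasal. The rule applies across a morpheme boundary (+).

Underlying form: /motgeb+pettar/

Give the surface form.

[motgeb+pettar]

no segment meets the rule's conditions; no change.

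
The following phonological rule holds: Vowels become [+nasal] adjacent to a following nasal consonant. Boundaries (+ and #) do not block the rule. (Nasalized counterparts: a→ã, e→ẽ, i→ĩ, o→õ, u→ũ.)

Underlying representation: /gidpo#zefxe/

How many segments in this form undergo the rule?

0

No segment meets the rule's conditions.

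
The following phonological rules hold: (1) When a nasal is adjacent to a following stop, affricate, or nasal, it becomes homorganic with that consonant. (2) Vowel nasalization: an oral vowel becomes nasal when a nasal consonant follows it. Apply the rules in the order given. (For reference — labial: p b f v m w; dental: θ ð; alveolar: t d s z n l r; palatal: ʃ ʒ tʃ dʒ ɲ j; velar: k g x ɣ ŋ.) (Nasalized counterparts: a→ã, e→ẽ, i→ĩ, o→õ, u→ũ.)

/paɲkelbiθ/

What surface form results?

Rule 1: /ɲ/ before /k/ (velar) → [ŋ]
After rule 1: paŋkelbiθ
Rule 2: /a/ before nasal /ŋ/ → [ã]

[pãŋkelbiθ]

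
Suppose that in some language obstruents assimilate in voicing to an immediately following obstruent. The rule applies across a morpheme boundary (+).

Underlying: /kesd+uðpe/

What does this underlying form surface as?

/s/ before /d/ (voiced) → [z]
/ð/ before /p/ (voiceless) → [θ]

[kezd+uθpe]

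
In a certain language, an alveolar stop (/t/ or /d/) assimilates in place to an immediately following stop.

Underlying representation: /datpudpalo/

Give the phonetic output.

/t/ before /p/ (labial) → [p]
/d/ before /p/ (labial) → [b]

[dappubpalo]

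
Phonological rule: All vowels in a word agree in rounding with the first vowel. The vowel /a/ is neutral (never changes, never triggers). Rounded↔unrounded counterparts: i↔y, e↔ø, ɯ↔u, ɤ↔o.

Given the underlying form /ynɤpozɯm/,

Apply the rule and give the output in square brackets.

[ynopozum]

/ɤ/ harmonizes with /y/ ([+round]) → [o]
/ɯ/ harmonizes with /y/ ([+round]) → [u]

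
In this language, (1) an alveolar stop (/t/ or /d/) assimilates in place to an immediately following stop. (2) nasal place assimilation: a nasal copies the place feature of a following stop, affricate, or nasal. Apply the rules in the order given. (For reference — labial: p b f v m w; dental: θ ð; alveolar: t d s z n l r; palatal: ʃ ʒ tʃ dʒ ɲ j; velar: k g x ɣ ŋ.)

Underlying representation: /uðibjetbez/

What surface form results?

[uðibjepbez]

Rule 1: /t/ before /b/ (labial) → [p]
After rule 1: uðibjepbez
Rule 2: no segment meets the rule's conditions; no change.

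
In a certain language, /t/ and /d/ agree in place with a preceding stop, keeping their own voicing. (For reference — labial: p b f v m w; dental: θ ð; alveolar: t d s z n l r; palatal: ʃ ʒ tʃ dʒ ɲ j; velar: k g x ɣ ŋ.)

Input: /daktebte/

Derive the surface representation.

/t/ after /k/ (velar) → [k]
/t/ after /b/ (labial) → [p]

[dakkebpe]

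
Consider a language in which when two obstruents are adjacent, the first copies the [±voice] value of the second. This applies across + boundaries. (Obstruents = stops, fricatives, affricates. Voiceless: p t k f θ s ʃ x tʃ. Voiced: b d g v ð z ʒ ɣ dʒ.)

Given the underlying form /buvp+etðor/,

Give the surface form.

/v/ before /p/ (voiceless) → [f]
/t/ before /ð/ (voiced) → [d]

[bufp+edðor]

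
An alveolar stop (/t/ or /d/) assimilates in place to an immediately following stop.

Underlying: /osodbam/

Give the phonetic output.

[osobbam]

/d/ before /b/ (labial) → [b]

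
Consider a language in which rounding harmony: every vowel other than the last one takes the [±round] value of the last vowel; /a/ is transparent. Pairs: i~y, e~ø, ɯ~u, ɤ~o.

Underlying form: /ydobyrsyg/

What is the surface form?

no segment meets the rule's conditions; no change.

[ydobyrsyg]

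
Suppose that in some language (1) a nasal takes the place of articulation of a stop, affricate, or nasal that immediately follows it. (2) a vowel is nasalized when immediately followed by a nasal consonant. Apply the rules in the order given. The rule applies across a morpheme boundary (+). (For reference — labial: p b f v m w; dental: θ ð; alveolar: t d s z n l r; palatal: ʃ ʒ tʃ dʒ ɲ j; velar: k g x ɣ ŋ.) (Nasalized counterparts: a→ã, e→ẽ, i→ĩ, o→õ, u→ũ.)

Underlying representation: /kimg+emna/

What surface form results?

Rule 1: /m/ before /g/ (velar) → [ŋ]
Rule 1: /m/ before /n/ (alveolar) → [n]
After rule 1: kiŋg+enna
Rule 2: /i/ before nasal /ŋ/ → [ĩ]
Rule 2: /e/ before nasal /n/ → [ẽ]

[kĩŋg+ẽnna]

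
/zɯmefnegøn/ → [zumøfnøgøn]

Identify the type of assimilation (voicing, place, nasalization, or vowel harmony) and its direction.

vowel harmony, regressive

/ɯ/→[u] /e/→[ø] /e/→[ø].
Vowels agree with the last vowel, so the harmony is regressive.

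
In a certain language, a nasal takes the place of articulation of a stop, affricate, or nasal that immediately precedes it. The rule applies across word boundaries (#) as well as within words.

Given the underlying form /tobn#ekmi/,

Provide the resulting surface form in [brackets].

[tobm#ekŋi]

/n/ after /b/ (labial) → [m]
/m/ after /k/ (velar) → [ŋ]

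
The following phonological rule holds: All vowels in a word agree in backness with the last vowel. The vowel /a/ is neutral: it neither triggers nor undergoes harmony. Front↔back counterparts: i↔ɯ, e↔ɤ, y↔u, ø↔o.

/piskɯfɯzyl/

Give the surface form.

/ɯ/ harmonizes with /y/ ([-back]) → [i]
/ɯ/ harmonizes with /y/ ([-back]) → [i]

[piskifizyl]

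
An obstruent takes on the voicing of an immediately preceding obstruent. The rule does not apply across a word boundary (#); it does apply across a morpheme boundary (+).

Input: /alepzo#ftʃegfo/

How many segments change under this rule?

2

/z/ after /p/ (voiceless) → [s]
/f/ after /g/ (voiced) → [v]
2 segments change.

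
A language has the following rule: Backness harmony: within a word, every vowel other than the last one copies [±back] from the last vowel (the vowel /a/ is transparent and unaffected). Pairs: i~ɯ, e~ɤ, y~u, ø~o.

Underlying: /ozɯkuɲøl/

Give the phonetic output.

/o/ harmonizes with /ø/ ([-back]) → [ø]
/ɯ/ harmonizes with /ø/ ([-back]) → [i]
/u/ harmonizes with /ø/ ([-back]) → [y]

[øzikyɲøl]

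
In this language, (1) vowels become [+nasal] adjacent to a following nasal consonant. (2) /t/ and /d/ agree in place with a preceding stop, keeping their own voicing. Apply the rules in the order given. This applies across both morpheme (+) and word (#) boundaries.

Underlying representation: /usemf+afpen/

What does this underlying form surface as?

Rule 1: /e/ before nasal /m/ → [ẽ]
Rule 1: /e/ before nasal /n/ → [ẽ]
After rule 1: usẽmf+afpẽn
Rule 2: no segment meets the rule's conditions; no change.

[usẽmf+afpẽn]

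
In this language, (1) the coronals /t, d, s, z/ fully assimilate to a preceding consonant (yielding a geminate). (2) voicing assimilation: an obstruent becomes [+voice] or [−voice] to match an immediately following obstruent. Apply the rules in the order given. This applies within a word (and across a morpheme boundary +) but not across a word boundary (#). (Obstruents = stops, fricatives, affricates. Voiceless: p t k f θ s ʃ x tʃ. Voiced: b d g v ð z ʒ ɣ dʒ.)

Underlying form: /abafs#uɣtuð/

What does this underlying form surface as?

Rule 1: /s/ after /f/ → [f] (total assimilation)
Rule 1: /t/ after /ɣ/ → [ɣ] (total assimilation)
After rule 1: abaff#uɣɣuð
Rule 2: no segment meets the rule's conditions; no change.

[abaff#uɣɣuð]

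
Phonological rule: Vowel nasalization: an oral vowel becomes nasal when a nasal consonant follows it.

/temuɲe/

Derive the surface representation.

/e/ before nasal /m/ → [ẽ]
/u/ before nasal /ɲ/ → [ũ]

[tẽmũɲe]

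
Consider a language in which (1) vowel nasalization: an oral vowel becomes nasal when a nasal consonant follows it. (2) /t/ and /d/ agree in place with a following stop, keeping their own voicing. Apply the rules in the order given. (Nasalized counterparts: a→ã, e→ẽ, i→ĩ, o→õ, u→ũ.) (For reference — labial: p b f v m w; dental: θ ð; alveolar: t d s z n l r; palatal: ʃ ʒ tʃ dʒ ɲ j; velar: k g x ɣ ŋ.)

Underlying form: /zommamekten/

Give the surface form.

Rule 1: /o/ before nasal /m/ → [õ]
Rule 1: /a/ before nasal /m/ → [ã]
Rule 1: /e/ before nasal /n/ → [ẽ]
After rule 1: zõmmãmektẽn
Rule 2: no segment meets the rule's conditions; no change.

[zõmmãmektẽn]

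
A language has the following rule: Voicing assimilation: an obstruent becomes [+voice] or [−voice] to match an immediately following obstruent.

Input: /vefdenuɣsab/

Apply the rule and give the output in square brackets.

/f/ before /d/ (voiced) → [v]
/ɣ/ before /s/ (voiceless) → [x]

[vevdenuxsab]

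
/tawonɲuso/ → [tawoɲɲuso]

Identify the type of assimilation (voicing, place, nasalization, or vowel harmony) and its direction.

/n/→[ɲ].
Each target copies a feature from the following segment, so the direction is regressive.

place assimilation, regressive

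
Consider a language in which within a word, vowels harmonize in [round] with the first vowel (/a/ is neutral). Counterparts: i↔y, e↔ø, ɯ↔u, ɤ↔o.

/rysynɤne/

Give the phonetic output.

/ɤ/ harmonizes with /y/ ([+round]) → [o]
/e/ harmonizes with /y/ ([+round]) → [ø]

[rysynonø]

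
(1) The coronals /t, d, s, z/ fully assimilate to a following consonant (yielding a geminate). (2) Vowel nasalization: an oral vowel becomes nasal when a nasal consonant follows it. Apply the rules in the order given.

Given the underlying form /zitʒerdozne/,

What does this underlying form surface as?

Rule 1: /t/ before /ʒ/ → [ʒ] (total assimilation)
Rule 1: /z/ before /n/ → [n] (total assimilation)
After rule 1: ziʒʒerdonne
Rule 2: /o/ before nasal /n/ → [õ]

[ziʒʒerdõnne]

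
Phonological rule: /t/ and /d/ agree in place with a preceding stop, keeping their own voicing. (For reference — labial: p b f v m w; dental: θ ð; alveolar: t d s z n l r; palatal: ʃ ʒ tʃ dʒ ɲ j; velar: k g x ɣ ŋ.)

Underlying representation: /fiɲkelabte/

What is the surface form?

[fiɲkelabpe]

/t/ after /b/ (labial) → [p]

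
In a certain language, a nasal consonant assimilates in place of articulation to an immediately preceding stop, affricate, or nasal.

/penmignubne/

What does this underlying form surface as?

[pennigŋubme]

/m/ after /n/ (alveolar) → [n]
/n/ after /g/ (velar) → [ŋ]
/n/ after /b/ (labial) → [m]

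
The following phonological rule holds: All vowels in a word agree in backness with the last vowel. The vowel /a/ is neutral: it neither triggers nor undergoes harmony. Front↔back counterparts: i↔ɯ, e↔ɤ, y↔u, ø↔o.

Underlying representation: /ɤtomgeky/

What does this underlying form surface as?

/ɤ/ harmonizes with /y/ ([-back]) → [e]
/o/ harmonizes with /y/ ([-back]) → [ø]

[etømgeky]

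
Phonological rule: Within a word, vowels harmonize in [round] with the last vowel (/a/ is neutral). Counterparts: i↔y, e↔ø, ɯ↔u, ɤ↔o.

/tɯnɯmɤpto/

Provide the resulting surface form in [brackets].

/ɯ/ harmonizes with /o/ ([+round]) → [u]
/ɯ/ harmonizes with /o/ ([+round]) → [u]
/ɤ/ harmonizes with /o/ ([+round]) → [o]

[tunumopto]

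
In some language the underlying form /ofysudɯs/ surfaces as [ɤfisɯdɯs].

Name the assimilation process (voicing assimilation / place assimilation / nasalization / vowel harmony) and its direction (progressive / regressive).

vowel harmony, regressive

/o/→[ɤ] /y/→[i] /u/→[ɯ].
Vowels agree with the last vowel, so the harmony is regressive.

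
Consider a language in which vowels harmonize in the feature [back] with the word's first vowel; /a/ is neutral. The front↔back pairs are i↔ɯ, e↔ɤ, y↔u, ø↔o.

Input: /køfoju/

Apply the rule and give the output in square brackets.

/o/ harmonizes with /ø/ ([-back]) → [ø]
/u/ harmonizes with /ø/ ([-back]) → [y]

[køføjy]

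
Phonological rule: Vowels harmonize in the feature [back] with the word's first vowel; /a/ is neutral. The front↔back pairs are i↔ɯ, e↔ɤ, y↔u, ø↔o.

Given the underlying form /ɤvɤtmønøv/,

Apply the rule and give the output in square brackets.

/ø/ harmonizes with /ɤ/ ([+back]) → [o]
/ø/ harmonizes with /ɤ/ ([+back]) → [o]

[ɤvɤtmonov]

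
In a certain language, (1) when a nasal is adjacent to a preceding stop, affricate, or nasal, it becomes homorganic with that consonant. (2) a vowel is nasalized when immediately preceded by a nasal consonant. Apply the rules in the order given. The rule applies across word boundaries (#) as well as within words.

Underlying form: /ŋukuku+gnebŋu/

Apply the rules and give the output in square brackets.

Rule 1: /n/ after /g/ (velar) → [ŋ]
Rule 1: /ŋ/ after /b/ (labial) → [m]
After rule 1: ŋukuku+gŋebmu
Rule 2: /u/ after nasal /ŋ/ → [ũ]
Rule 2: /e/ after nasal /ŋ/ → [ẽ]
Rule 2: /u/ after nasal /m/ → [ũ]

[ŋũkuku+gŋẽbmũ]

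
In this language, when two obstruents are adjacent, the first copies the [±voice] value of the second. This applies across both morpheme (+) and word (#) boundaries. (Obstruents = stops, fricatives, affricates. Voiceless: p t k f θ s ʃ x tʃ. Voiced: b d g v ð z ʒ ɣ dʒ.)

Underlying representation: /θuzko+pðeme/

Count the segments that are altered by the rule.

2

/z/ before /k/ (voiceless) → [s]
/p/ before /ð/ (voiced) → [b]
2 segments change.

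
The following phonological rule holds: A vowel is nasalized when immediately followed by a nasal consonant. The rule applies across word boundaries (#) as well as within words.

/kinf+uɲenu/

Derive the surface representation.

[kĩnf+ũɲẽnu]

/i/ before nasal /n/ → [ĩ]
/u/ before nasal /ɲ/ → [ũ]
/e/ before nasal /n/ → [ẽ]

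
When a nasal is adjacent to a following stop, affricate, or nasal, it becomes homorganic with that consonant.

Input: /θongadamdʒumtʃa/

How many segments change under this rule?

3

/n/ before /g/ (velar) → [ŋ]
/m/ before /dʒ/ (palatal) → [ɲ]
/m/ before /tʃ/ (palatal) → [ɲ]
3 segments change.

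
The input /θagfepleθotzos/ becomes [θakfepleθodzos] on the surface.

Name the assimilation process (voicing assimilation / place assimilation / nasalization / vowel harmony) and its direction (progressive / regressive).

voicing assimilation, regressive

/g/→[k] /t/→[d].
Each target copies a feature from the following segment, so the direction is regressive.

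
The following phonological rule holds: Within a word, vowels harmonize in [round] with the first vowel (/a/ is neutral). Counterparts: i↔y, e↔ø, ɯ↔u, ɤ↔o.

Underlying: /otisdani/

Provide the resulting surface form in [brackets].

/i/ harmonizes with /o/ ([+round]) → [y]
/i/ harmonizes with /o/ ([+round]) → [y]

[otysdany]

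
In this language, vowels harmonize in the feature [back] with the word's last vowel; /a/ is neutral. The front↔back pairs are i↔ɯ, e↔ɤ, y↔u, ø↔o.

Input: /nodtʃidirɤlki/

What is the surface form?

[nødtʃidirelki]

/o/ harmonizes with /i/ ([-back]) → [ø]
/ɤ/ harmonizes with /i/ ([-back]) → [e]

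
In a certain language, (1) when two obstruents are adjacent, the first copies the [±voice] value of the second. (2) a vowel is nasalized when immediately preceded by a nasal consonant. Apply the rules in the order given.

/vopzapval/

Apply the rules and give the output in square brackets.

[vobzabval]

Rule 1: /p/ before /z/ (voiced) → [b]
Rule 1: /p/ before /v/ (voiced) → [b]
After rule 1: vobzabval
Rule 2: no segment meets the rule's conditions; no change.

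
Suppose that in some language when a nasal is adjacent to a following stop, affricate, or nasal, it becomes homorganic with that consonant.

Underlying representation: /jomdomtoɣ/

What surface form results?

/m/ before /d/ (alveolar) → [n]
/m/ before /t/ (alveolar) → [n]

[jondontoɣ]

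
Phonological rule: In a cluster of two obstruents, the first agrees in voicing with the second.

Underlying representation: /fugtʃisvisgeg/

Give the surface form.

[fuktʃizvizgeg]

/g/ before /tʃ/ (voiceless) → [k]
/s/ before /v/ (voiced) → [z]
/s/ before /g/ (voiced) → [z]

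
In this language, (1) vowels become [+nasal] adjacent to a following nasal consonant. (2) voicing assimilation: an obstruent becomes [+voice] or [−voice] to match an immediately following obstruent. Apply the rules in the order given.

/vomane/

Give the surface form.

[võmãne]

Rule 1: /o/ before nasal /m/ → [õ]
Rule 1: /a/ before nasal /n/ → [ã]
After rule 1: võmãne
Rule 2: no segment meets the rule's conditions; no change.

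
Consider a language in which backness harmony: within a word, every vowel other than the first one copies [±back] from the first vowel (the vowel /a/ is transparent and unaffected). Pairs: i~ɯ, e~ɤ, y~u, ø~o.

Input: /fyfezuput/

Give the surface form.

[fyfezypyt]

/u/ harmonizes with /y/ ([-back]) → [y]
/u/ harmonizes with /y/ ([-back]) → [y]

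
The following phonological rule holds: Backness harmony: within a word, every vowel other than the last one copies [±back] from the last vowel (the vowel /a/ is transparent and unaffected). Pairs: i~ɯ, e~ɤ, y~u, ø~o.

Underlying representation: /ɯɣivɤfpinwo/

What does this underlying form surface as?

/i/ harmonizes with /o/ ([+back]) → [ɯ]
/i/ harmonizes with /o/ ([+back]) → [ɯ]

[ɯɣɯvɤfpɯnwo]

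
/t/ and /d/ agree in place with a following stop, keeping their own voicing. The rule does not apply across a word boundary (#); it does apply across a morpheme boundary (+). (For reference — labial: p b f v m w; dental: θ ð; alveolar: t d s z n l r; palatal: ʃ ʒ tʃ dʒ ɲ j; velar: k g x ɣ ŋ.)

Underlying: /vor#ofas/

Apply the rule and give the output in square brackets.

no segment meets the rule's conditions; no change.

[vor#ofas]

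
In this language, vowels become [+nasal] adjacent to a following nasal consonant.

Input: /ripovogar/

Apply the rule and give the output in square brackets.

no segment meets the rule's conditions; no change.

[ripovogar]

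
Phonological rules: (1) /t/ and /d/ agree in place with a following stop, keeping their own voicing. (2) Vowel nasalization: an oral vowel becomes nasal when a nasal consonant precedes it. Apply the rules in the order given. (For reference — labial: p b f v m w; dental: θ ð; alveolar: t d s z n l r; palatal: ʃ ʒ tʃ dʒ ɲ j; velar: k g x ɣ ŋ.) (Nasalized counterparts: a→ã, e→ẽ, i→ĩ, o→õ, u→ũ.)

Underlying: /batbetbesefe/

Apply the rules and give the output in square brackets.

[bapbepbesefe]

Rule 1: /t/ before /b/ (labial) → [p]
Rule 1: /t/ before /b/ (labial) → [p]
After rule 1: bapbepbesefe
Rule 2: no segment meets the rule's conditions; no change.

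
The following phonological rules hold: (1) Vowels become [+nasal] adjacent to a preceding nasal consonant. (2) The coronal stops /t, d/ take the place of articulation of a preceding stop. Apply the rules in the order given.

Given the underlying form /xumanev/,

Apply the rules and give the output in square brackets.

Rule 1: /a/ after nasal /m/ → [ã]
Rule 1: /e/ after nasal /n/ → [ẽ]
After rule 1: xumãnẽv
Rule 2: no segment meets the rule's conditions; no change.

[xumãnẽv]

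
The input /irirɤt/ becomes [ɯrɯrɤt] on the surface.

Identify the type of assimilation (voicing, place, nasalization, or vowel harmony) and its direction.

vowel harmony, regressive

/i/→[ɯ] /i/→[ɯ].
Vowels agree with the last vowel, so the harmony is regressive.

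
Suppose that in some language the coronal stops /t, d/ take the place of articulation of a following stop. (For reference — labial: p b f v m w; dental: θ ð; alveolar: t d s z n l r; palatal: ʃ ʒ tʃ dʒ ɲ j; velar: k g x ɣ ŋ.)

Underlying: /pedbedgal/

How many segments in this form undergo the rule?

2

/d/ before /b/ (labial) → [b]
/d/ before /g/ (velar) → [g]
2 segments change.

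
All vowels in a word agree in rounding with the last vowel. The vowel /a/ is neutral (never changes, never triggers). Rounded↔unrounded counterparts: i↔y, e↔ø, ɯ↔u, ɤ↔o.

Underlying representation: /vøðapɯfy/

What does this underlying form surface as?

[vøðapufy]

/ɯ/ harmonizes with /y/ ([+round]) → [u]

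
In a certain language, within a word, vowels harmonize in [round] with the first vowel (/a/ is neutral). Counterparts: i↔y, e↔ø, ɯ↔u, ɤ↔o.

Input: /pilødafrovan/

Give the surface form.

[piledafrɤvan]

/ø/ harmonizes with /i/ ([-round]) → [e]
/o/ harmonizes with /i/ ([-round]) → [ɤ]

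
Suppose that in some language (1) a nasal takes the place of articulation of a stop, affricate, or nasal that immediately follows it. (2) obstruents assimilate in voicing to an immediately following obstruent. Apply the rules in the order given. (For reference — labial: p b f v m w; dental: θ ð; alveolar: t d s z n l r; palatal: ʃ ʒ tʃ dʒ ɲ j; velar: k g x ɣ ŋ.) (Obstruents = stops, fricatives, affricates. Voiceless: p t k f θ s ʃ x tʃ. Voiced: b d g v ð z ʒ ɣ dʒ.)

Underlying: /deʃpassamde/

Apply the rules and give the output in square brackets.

Rule 1: /m/ before /d/ (alveolar) → [n]
After rule 1: deʃpassande
Rule 2: no segment meets the rule's conditions; no change.

[deʃpassande]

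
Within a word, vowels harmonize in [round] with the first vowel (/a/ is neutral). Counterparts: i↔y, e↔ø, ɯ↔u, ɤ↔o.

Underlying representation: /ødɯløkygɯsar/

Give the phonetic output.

[øduløkygusar]

/ɯ/ harmonizes with /ø/ ([+round]) → [u]
/ɯ/ harmonizes with /ø/ ([+round]) → [u]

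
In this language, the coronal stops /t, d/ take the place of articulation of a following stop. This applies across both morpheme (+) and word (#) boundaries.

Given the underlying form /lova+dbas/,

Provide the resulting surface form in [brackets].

[lova+bbas]

/d/ before /b/ (labial) → [b]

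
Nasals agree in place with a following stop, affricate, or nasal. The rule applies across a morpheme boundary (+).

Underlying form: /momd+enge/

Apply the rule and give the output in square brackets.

/m/ before /d/ (alveolar) → [n]
/n/ before /g/ (velar) → [ŋ]

[mond+eŋge]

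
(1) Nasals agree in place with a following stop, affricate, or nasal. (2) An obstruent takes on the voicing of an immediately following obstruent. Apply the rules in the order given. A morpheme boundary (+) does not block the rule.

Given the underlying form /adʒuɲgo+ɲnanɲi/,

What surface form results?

[adʒuŋgo+nnaɲɲi]

Rule 1: /ɲ/ before /g/ (velar) → [ŋ]
Rule 1: /ɲ/ before /n/ (alveolar) → [n]
Rule 1: /n/ before /ɲ/ (palatal) → [ɲ]
After rule 1: adʒuŋgo+nnaɲɲi
Rule 2: no segment meets the rule's conditions; no change.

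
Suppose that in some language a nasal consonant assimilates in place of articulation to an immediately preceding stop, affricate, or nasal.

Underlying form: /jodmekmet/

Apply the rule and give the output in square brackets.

[jodnekŋet]

/m/ after /d/ (alveolar) → [n]
/m/ after /k/ (velar) → [ŋ]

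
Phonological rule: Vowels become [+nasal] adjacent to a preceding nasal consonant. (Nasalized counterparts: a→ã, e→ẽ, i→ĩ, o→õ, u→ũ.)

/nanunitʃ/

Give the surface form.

/a/ after nasal /n/ → [ã]
/u/ after nasal /n/ → [ũ]
/i/ after nasal /n/ → [ĩ]

[nãnũnĩtʃ]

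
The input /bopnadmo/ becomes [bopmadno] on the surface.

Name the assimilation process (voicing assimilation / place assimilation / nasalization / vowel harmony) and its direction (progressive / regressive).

place assimilation, progressive

/n/→[m] /m/→[n].
Each target copies a feature from the preceding segment, so the direction is progressive.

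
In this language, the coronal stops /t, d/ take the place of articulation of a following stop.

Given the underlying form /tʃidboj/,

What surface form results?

/d/ before /b/ (labial) → [b]

[tʃibboj]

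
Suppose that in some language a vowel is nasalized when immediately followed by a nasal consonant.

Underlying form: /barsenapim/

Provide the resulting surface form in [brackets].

[barsẽnapĩm]

/e/ before nasal /n/ → [ẽ]
/i/ before nasal /m/ → [ĩ]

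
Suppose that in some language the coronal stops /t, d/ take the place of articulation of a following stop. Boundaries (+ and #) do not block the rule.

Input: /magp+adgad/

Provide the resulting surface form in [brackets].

/d/ before /g/ (velar) → [g]

[magp+aggad]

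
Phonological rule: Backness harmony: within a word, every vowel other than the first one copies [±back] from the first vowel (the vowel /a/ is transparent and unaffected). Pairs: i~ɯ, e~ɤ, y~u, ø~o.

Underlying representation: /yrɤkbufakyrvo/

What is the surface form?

/ɤ/ harmonizes with /y/ ([-back]) → [e]
/u/ harmonizes with /y/ ([-back]) → [y]
/o/ harmonizes with /y/ ([-back]) → [ø]

[yrekbyfakyrvø]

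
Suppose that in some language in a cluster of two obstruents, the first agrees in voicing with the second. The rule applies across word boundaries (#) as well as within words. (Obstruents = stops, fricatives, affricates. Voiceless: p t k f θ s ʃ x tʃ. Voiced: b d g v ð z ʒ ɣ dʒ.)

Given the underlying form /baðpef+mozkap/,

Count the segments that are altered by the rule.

/ð/ before /p/ (voiceless) → [θ]
/z/ before /k/ (voiceless) → [s]
2 segments change.

2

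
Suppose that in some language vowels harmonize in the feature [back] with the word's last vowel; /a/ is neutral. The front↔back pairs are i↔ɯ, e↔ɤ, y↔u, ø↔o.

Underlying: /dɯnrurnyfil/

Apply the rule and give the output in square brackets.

/ɯ/ harmonizes with /i/ ([-back]) → [i]
/u/ harmonizes with /i/ ([-back]) → [y]

[dinryrnyfil]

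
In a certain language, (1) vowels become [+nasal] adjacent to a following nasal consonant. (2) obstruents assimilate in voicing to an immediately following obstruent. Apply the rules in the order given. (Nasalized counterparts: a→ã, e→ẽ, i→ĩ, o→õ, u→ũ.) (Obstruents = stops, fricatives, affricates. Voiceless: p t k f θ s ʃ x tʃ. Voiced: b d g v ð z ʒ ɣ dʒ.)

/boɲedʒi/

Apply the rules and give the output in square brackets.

[bõɲedʒi]

Rule 1: /o/ before nasal /ɲ/ → [õ]
After rule 1: bõɲedʒi
Rule 2: no segment meets the rule's conditions; no change.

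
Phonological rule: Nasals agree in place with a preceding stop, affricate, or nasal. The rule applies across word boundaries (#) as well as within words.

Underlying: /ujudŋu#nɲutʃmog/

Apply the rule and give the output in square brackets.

/ŋ/ after /d/ (alveolar) → [n]
/ɲ/ after /n/ (alveolar) → [n]
/m/ after /tʃ/ (palatal) → [ɲ]

[ujudnu#nnutʃɲog]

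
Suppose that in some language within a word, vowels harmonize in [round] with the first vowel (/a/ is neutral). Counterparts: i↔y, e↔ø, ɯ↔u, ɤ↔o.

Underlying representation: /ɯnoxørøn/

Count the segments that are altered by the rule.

3

/o/ harmonizes with /ɯ/ ([-round]) → [ɤ]
/ø/ harmonizes with /ɯ/ ([-round]) → [e]
/ø/ harmonizes with /ɯ/ ([-round]) → [e]
3 segments change.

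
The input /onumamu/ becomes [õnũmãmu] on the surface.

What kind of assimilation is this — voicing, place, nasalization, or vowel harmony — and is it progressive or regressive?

/o/→[õ] /u/→[ũ] /a/→[ã].
Each target copies a feature from the following segment, so the direction is regressive.

nasalization, regressive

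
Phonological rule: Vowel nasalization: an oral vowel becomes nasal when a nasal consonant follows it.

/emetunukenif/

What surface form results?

[ẽmetũnukẽnif]

/e/ before nasal /m/ → [ẽ]
/u/ before nasal /n/ → [ũ]
/e/ before nasal /n/ → [ẽ]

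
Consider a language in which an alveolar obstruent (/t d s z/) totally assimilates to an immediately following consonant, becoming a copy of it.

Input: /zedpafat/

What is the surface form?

[zeppafat]

/d/ before /p/ → [p] (total assimilation)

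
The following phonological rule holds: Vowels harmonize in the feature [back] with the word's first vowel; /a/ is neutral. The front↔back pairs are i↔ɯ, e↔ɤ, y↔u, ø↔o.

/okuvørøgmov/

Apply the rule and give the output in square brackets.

[okuvorogmov]

/ø/ harmonizes with /o/ ([+back]) → [o]
/ø/ harmonizes with /o/ ([+back]) → [o]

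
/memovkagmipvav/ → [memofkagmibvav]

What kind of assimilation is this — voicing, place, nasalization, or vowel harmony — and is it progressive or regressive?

/v/→[f] /p/→[b].
Each target copies a feature from the following segment, so the direction is regressive.

voicing assimilation, regressive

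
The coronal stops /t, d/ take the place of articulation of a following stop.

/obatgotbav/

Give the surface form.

[obakgopbav]

/t/ before /g/ (velar) → [k]
/t/ before /b/ (labial) → [p]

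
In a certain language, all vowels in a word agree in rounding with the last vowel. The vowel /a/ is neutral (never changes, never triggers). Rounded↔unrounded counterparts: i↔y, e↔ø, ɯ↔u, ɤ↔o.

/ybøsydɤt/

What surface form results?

/y/ harmonizes with /ɤ/ ([-round]) → [i]
/ø/ harmonizes with /ɤ/ ([-round]) → [e]
/y/ harmonizes with /ɤ/ ([-round]) → [i]

[ibesidɤt]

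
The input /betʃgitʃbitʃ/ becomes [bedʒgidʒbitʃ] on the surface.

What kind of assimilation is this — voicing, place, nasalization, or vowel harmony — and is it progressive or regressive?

/tʃ/→[dʒ] /tʃ/→[dʒ].
Each target copies a feature from the following segment, so the direction is regressive.

voicing assimilation, regressive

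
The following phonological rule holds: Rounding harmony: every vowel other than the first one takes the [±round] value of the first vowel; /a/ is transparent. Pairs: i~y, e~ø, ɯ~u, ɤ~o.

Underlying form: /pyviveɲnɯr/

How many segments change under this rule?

/i/ harmonizes with /y/ ([+round]) → [y]
/e/ harmonizes with /y/ ([+round]) → [ø]
/ɯ/ harmonizes with /y/ ([+round]) → [u]
3 segments change.

3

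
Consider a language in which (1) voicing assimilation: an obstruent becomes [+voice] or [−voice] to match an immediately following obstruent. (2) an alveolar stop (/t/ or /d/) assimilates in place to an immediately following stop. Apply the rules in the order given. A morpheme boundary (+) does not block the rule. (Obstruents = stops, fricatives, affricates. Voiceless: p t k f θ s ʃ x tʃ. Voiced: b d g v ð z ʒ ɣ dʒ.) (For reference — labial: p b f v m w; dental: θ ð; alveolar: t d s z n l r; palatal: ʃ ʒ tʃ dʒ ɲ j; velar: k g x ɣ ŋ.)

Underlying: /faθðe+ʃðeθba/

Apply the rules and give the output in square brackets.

Rule 1: /θ/ before /ð/ (voiced) → [ð]
Rule 1: /ʃ/ before /ð/ (voiced) → [ʒ]
Rule 1: /θ/ before /b/ (voiced) → [ð]
After rule 1: faððe+ʒðeðba
Rule 2: no segment meets the rule's conditions; no change.

[faððe+ʒðeðba]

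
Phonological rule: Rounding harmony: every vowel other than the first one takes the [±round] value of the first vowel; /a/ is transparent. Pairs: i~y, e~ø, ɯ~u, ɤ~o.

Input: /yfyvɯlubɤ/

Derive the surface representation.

[yfyvulubo]

/ɯ/ harmonizes with /y/ ([+round]) → [u]
/ɤ/ harmonizes with /y/ ([+round]) → [o]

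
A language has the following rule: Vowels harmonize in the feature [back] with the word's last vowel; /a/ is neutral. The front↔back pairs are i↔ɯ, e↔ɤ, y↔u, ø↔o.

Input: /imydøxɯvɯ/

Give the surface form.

/i/ harmonizes with /ɯ/ ([+back]) → [ɯ]
/y/ harmonizes with /ɯ/ ([+back]) → [u]
/ø/ harmonizes with /ɯ/ ([+back]) → [o]

[ɯmudoxɯvɯ]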